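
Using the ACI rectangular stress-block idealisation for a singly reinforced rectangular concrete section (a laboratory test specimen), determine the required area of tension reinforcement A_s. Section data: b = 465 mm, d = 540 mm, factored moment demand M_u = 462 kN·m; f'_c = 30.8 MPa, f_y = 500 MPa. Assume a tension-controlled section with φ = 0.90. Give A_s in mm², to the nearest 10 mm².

A_s ≈ 2060 mm²

M_n = M_u/φ = 462/0.90 = 513.333 kN·m.
With M_n = 0.85 f'_c a b (d − a/2), solve the quadratic for a:
a = d − √(d² − 2M_n/(0.85 f'_c b)) = 540 − √(540² − 2 × 513.333×10⁶/(0.85 × 30.8 × 465)) = 84.74 mm.
A_s = 0.85 f'_c a b / f_y = 0.85 × 30.8 × 84.74 × 465 / 500 = 2063.2 mm².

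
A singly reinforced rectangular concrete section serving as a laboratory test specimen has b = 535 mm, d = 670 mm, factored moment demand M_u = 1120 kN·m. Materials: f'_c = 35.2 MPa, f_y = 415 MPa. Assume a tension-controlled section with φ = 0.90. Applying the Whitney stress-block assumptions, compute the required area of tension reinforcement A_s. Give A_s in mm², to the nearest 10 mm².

A_s ≈ 4950 mm²

M_n = M_u/φ = 1120/0.90 = 1244.44 kN·m.
With M_n = 0.85 f'_c a b (d − a/2), solve the quadratic for a:
a = d − √(d² − 2M_n/(0.85 f'_c b)) = 670 − √(670² − 2 × 1244.44×10⁶/(0.85 × 35.2 × 535)) = 128.32 mm.
A_s = 0.85 f'_c a b / f_y = 0.85 × 35.2 × 128.32 × 535 / 415 = 4949.5 mm².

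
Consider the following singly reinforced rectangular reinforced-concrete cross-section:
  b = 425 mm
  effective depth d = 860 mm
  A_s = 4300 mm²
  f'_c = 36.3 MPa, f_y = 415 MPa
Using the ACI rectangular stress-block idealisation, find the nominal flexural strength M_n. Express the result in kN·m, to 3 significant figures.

M_n ≈ 1410 kN·m

T = A_s f_y = 4300 × 415 = 1784500 N = 1784.5 kN.
From C = T: a = T/(0.85 f'_c b) = 1784500/(0.85 × 36.3 × 425) = 136.08 mm.
M_n = T(d − a/2) = 1784.5 kN × (860 − 68.04) mm = 1413.25 kN·m.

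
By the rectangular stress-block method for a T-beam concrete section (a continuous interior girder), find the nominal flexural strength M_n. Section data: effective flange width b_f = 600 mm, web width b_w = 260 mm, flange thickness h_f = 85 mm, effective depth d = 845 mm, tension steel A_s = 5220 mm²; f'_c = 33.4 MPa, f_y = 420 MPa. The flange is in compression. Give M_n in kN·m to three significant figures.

M_n ≈ 1690 kN·m

Tension: T = A_s f_y = 5220 × 420 = 2192400 N.
Try a within the flange: a = T/(0.85 f'_c b_f) = 2192400/(0.85 × 33.4 × 600) = 128.71 mm.
a = 128.71 > h_f = 85 mm: the block extends into the web. Split into flange-overhang and web parts.
C_f = 0.85 f'_c (b_f − b_w) h_f = 0.85 × 33.4 × (600 − 260) × 85 = 820471 N.
Remaining web compression depth: a_w = (T − C_f)/(0.85 f'_c b_w) = (2192400 − 820471)/(0.85 × 33.4 × 260) = 185.86 mm.
M_n = C_f(d − h_f/2) + (T − C_f)(d − a_w/2) = 820471 × (845 − 42.5) + 1371929 × (845 − 92.93) = 658.43 + 1031.79 = 1690.22 × 10⁶ N·mm.
M_n = 1690.22 kN·m.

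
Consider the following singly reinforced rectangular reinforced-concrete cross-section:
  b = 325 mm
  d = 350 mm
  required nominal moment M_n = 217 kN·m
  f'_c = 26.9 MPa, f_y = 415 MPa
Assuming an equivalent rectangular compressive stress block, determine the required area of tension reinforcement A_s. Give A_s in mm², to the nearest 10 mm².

With M_n = 0.85 f'_c a b (d − a/2), solve the quadratic for a:
a = d − √(d² − 2M_n/(0.85 f'_c b)) = 350 − √(350² − 2 × 217×10⁶/(0.85 × 26.9 × 325)) = 96.83 mm.
A_s = 0.85 f'_c a b / f_y = 0.85 × 26.9 × 96.83 × 325 / 415 = 1733.9 mm².

A_s ≈ 1730 mm²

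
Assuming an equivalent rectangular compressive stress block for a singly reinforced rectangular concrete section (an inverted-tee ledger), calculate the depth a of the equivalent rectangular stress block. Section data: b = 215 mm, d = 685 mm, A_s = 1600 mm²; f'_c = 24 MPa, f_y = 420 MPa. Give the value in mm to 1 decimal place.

a ≈ 153.2 mm

T = A_s f_y = 1600 × 420 = 672000 N = 672 kN.
Setting C = 0.85 f'_c a b equal to T: a = 672000/(0.85 × 24 × 215) = 153.2 mm.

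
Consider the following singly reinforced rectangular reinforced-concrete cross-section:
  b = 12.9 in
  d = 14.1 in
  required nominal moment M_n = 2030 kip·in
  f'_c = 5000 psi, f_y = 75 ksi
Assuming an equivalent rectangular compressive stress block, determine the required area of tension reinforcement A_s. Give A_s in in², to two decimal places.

A_s ≈ 2.14 in²

From M_n = 0.85 f'_c a b (d − a/2):
a = d − √(d² − 2M_n/(0.85 f'_c b)) = 14.1 − √(14.1² − 2 × 2030/(0.85 × 5 × 12.9)) = 2.931 in.
A_s = 0.85 f'_c a b / f_y = 0.85 × 5 × 2.931 × 12.9 / 75 = 2.143 in².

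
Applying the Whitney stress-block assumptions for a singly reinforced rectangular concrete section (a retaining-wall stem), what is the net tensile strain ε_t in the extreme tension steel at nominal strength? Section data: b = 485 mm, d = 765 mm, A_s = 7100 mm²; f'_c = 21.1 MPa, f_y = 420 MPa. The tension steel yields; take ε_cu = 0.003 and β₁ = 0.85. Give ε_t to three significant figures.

ε_t ≈ 0.00269

a = A_s f_y/(0.85 f'_c b) = 342.82 mm.
β₁ = 0.85, so c = a/β₁ = 342.82/0.85 = 403.32 mm.
From the linear strain diagram with ε_cu = 0.003: ε_t = 0.003 (d − c)/c = 0.003 × (765 − 403.32)/403.32 = 0.00269.
ε_t < 0.004 — the section is over-reinforced for flexure under ACI limits.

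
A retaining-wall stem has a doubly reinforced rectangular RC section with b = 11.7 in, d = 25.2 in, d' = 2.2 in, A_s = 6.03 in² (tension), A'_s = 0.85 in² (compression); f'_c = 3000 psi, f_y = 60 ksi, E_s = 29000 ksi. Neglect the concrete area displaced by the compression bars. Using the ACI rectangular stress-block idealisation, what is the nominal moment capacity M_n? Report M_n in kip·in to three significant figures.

M_n ≈ 7390 kip·in

Assume both steels yield.
a = (A_s − A'_s) f_y/(0.85 f'_c b) = (6.03 − 0.85) × 60/(0.85 × 3 × 11.7) = 10.417 in.
c = a/β₁ = 10.417/0.85 = 12.255 in; ε'_s = 0.003(c − d')/c = 0.0025 ≥ ε_y = 0.0021, so the compression steel yields.
M_n = (A_s − A'_s) f_y (d − a/2) + A'_s f_y (d − d') = 310.8 × (25.2 − 5.2085) + 51 × (25.2 − 2.2) = 6213.4 + 1173.0 = 7386.4 kip·in.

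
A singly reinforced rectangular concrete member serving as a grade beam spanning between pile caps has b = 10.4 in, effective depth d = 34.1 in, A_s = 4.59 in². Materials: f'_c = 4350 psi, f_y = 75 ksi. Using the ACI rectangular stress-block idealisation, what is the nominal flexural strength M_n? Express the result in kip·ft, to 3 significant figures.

M_n ≈ 850 kip·ft

T = A_s f_y = 4.59 × 75 = 344.25 kips.
a = T/(0.85 f'_c b) = 344.25/(0.85 × 4.35 × 10.4) = 8.952 in.
M_n = T(d − a/2) = 344.25 × (34.1 − 4.476) = 10198.1 kip·in = 10198.1/12 = 849.84 kip·ft.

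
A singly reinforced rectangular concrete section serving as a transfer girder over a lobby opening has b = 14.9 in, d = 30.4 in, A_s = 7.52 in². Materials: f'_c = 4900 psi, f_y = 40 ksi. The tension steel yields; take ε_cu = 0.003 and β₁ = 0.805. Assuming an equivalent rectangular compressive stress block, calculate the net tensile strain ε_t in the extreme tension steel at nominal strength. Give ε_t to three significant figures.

a = A_s f_y/(0.85 f'_c b) = 4.847 in.
β₁ = 0.805, so c = a/β₁ = 4.847/0.805 = 6.021 in.
From the linear strain diagram with ε_cu = 0.003: ε_t = 0.003 (d − c)/c = 0.003 × (30.4 − 6.021)/6.021 = 0.0121.
Since ε_t ≥ 0.005, the section is tension-controlled.

ε_t ≈ 0.0121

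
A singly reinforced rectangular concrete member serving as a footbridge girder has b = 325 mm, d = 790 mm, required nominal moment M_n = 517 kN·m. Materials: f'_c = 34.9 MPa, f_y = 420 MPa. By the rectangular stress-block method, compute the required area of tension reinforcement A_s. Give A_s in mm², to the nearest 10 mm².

With M_n = 0.85 f'_c a b (d − a/2), solve the quadratic for a:
a = d − √(d² − 2M_n/(0.85 f'_c b)) = 790 − √(790² − 2 × 517×10⁶/(0.85 × 34.9 × 325)) = 71.08 mm.
A_s = 0.85 f'_c a b / f_y = 0.85 × 34.9 × 71.08 × 325 / 420 = 1631.6 mm².

A_s ≈ 1630 mm²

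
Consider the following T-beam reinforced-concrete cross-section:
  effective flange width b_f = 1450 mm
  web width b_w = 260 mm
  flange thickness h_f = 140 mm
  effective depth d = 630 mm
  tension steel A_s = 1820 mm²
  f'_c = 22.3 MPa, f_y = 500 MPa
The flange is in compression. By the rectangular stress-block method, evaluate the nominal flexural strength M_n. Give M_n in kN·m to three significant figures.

M_n ≈ 558 kN·m

Tension: T = A_s f_y = 1820 × 500 = 910000 N.
Try a within the flange: a = T/(0.85 f'_c b_f) = 910000/(0.85 × 22.3 × 1450) = 33.11 mm.
Since a = 33.11 ≤ h_f = 140 mm, the stress block lies entirely in the flange; analyse as a rectangular beam of width b_f.
M_n = T(d − a/2) = 910000 × (630 − 16.555) = 558.23 × 10⁶ N·mm.
M_n = 558.23 kN·m.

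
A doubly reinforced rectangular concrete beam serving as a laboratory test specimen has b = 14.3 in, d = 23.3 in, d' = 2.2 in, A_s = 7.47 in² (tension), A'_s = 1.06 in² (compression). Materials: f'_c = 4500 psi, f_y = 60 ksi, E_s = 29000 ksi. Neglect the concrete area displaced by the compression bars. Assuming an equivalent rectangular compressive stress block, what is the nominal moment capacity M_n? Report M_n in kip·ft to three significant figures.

M_n ≈ 746 kip·ft

Assume both steels yield.
a = (A_s − A'_s) f_y/(0.85 f'_c b) = (7.47 − 1.06) × 60/(0.85 × 4.5 × 14.3) = 7.031 in.
c = a/β₁ = 7.031/0.825 = 8.522 in; ε'_s = 0.003(c − d')/c = 0.0022 ≥ ε_y = 0.0021, so the compression steel yields.
M_n = (A_s − A'_s) f_y (d − a/2) + A'_s f_y (d − d') = 384.6 × (23.3 − 3.5155) + 63.6 × (23.3 − 2.2) = 7609.1 + 1342.0 = 8951.1 kip·in = 8951.1/12 = 745.93 kip·ft.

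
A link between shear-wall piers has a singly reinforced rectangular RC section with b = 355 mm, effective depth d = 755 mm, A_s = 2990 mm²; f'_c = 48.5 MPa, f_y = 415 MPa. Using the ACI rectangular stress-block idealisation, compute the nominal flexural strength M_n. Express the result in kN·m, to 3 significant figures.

T = A_s f_y = 2990 × 415 = 1240850 N = 1240.85 kN.
From C = T: a = T/(0.85 f'_c b) = 1240850/(0.85 × 48.5 × 355) = 84.79 mm.
M_n = T(d − a/2) = 1240.85 kN × (755 − 42.395) mm = 884.24 kN·m.

M_n ≈ 884 kN·m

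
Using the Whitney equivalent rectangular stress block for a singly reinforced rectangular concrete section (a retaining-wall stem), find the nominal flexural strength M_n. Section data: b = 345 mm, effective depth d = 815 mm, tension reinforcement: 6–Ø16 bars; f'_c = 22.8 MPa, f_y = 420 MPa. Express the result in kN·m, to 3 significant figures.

A_s = 6 × 201 = 1206 mm².
T = A_s f_y = 1206 × 420 = 506520 N = 506.52 kN.
From C = T: a = T/(0.85 f'_c b) = 506520/(0.85 × 22.8 × 345) = 75.76 mm.
M_n = T(d − a/2) = 506.52 kN × (815 − 37.88) mm = 393.63 kN·m.

M_n ≈ 394 kN·m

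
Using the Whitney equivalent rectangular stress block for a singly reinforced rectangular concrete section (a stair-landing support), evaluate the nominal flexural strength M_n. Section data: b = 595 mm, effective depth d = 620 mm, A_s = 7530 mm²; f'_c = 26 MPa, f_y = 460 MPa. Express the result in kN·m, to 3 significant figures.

M_n ≈ 1690 kN·m

T = A_s f_y = 7530 × 460 = 3463800 N = 3463.8 kN.
From C = T: a = T/(0.85 f'_c b) = 3463800/(0.85 × 26 × 595) = 263.42 mm.
M_n = T(d − a/2) = 3463.8 kN × (620 − 131.71) mm = 1691.34 kN·m.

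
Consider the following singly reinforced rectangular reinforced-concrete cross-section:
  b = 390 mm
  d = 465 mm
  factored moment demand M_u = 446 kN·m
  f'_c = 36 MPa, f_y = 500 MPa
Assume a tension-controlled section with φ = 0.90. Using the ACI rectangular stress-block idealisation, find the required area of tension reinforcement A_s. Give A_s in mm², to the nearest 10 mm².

A_s ≈ 2390 mm²

M_n = M_u/φ = 446/0.90 = 495.556 kN·m.
With M_n = 0.85 f'_c a b (d − a/2), solve the quadratic for a:
a = d − √(d² − 2M_n/(0.85 f'_c b)) = 465 − √(465² − 2 × 495.556×10⁶/(0.85 × 36 × 390)) = 100.07 mm.
A_s = 0.85 f'_c a b / f_y = 0.85 × 36 × 100.07 × 390 / 500 = 2388.5 mm².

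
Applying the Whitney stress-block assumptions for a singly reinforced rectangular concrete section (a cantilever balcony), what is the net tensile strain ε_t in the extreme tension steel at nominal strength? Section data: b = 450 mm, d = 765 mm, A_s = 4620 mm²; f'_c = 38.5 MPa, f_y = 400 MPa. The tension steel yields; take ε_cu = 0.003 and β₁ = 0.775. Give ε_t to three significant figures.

ε_t ≈ 0.0112

a = A_s f_y/(0.85 f'_c b) = 125.49 mm.
β₁ = 0.775, so c = a/β₁ = 125.49/0.775 = 161.92 mm.
From the linear strain diagram with ε_cu = 0.003: ε_t = 0.003 (d − c)/c = 0.003 × (765 − 161.92)/161.92 = 0.0112.
Since ε_t ≥ 0.005, the section is tension-controlled.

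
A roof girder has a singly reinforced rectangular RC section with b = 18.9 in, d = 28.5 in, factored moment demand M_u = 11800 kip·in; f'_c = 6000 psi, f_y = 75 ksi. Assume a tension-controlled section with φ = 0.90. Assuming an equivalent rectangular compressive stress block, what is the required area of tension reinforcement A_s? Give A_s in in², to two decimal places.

A_s ≈ 6.76 in²

M_n = M_u/φ = 11800/0.90 = 13111.1 kip·in.
From M_n = 0.85 f'_c a b (d − a/2):
a = d − √(d² − 2M_n/(0.85 f'_c b)) = 28.5 − √(28.5² − 2 × 13111.1/(0.85 × 6 × 18.9)) = 5.258 in.
A_s = 0.85 f'_c a b / f_y = 0.85 × 6 × 5.258 × 18.9 / 75 = 6.758 in².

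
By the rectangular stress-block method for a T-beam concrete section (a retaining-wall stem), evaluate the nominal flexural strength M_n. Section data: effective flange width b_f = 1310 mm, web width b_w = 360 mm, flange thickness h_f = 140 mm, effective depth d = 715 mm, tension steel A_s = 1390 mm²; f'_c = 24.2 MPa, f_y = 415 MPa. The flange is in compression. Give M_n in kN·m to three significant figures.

M_n ≈ 406 kN·m

Tension: T = A_s f_y = 1390 × 415 = 576850 N.
Try a within the flange: a = T/(0.85 f'_c b_f) = 576850/(0.85 × 24.2 × 1310) = 21.41 mm.
Since a = 21.41 ≤ h_f = 140 mm, the stress block lies entirely in the flange; analyse as a rectangular beam of width b_f.
M_n = T(d − a/2) = 576850 × (715 − 10.705) = 406.27 × 10⁶ N·mm.
M_n = 406.27 kN·m.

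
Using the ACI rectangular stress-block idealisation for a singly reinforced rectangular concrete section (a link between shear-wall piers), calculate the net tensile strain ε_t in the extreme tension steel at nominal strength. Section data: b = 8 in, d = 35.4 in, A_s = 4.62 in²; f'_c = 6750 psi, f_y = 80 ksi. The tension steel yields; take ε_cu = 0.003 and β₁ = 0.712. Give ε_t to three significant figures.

a = A_s f_y/(0.85 f'_c b) = 8.052 in.
β₁ = 0.712, so c = a/β₁ = 8.052/0.712 = 11.309 in.
From the linear strain diagram with ε_cu = 0.003: ε_t = 0.003 (d − c)/c = 0.003 × (35.4 − 11.309)/11.309 = 0.00639.
Since ε_t ≥ 0.005, the section is tension-controlled.

ε_t ≈ 0.00639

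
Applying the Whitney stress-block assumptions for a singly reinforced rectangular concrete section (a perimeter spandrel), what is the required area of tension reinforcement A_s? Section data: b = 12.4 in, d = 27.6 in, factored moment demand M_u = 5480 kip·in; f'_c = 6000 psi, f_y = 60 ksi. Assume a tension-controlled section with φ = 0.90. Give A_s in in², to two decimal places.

M_n = M_u/φ = 5480/0.90 = 6088.89 kip·in.
From M_n = 0.85 f'_c a b (d − a/2):
a = d − √(d² − 2M_n/(0.85 f'_c b)) = 27.6 − √(27.6² − 2 × 6088.89/(0.85 × 6 × 12.4)) = 3.742 in.
A_s = 0.85 f'_c a b / f_y = 0.85 × 6 × 3.742 × 12.4 / 60 = 3.944 in².

A_s ≈ 3.94 in²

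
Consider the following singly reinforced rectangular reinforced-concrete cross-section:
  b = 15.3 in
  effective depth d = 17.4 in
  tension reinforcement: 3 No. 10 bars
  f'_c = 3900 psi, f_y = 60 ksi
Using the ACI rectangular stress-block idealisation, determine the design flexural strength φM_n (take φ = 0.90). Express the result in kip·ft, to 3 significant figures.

φM_n ≈ 260 kip·ft

A_s = 3 × 1.27 = 3.81 in².
T = A_s f_y = 3.81 × 60 = 228.6 kips.
a = T/(0.85 f'_c b) = 228.6/(0.85 × 3.9 × 15.3) = 4.507 in.
M_n = T(d − a/2) = 228.6 × (17.4 − 2.2535) = 3462.5 kip·in = 3462.5/12 = 288.54 kip·ft.
φM_n = 0.90 × 288.54 = 259.69 kip·ft.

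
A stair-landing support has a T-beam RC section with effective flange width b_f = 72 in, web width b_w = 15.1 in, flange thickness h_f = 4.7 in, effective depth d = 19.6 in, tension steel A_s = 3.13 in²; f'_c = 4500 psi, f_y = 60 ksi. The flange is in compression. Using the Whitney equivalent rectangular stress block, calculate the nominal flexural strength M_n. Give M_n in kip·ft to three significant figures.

Tension: T = A_s f_y = 3.13 × 60 = 187.8 kips.
Try a within the flange: a = T/(0.85 f'_c b_f) = 187.8/(0.85 × 4.5 × 72) = 0.682 in.
Since a = 0.682 ≤ h_f = 4.7 in, the stress block lies entirely in the flange; analyse as a rectangular beam of width b_f.
M_n = T(d − a/2) = 187.8 × (19.6 − 0.341) = 3616.8 kip·in.
M_n = 3616.8/12 = 301.40 kip·ft.

M_n ≈ 301 kip·ft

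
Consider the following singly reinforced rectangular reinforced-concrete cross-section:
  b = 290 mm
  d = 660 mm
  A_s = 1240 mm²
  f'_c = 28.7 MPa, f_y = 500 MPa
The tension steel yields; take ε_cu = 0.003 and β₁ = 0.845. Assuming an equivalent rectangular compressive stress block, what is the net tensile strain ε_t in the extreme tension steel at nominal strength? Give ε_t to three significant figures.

a = A_s f_y/(0.85 f'_c b) = 87.64 mm.
β₁ = 0.845, so c = a/β₁ = 87.64/0.845 = 103.72 mm.
From the linear strain diagram with ε_cu = 0.003: ε_t = 0.003 (d − c)/c = 0.003 × (660 − 103.72)/103.72 = 0.0161.
Since ε_t ≥ 0.005, the section is tension-controlled.

ε_t ≈ 0.0161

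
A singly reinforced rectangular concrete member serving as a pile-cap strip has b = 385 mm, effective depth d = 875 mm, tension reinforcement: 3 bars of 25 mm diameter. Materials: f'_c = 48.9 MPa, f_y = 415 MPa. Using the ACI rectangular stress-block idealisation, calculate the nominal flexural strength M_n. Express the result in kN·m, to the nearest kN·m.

A_s = 3 × 491 = 1473 mm².
T = A_s f_y = 1473 × 415 = 611295 N = 611.295 kN.
From C = T: a = T/(0.85 f'_c b) = 611295/(0.85 × 48.9 × 385) = 38.20 mm.
M_n = T(d − a/2) = 611.295 kN × (875 − 19.1) mm = 523.21 kN·m.

M_n ≈ 523 kN·m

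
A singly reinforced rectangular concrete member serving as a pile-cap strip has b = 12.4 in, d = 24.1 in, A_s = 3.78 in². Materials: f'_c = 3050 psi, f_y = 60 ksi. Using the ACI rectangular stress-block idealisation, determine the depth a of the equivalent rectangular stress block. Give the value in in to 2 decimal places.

a ≈ 7.06 in

T = A_s f_y = 3.78 × 60 = 226.8 kips.
a = T/(0.85 f'_c b) = 226.8/(0.85 × 3.05 × 12.4) = 7.06 in.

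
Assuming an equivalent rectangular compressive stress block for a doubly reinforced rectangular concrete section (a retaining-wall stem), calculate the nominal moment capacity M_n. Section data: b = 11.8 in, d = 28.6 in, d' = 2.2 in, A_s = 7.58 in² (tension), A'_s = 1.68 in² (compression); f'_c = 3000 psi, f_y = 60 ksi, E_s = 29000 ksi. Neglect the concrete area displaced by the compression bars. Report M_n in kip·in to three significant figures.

Assume both steels yield.
a = (A_s − A'_s) f_y/(0.85 f'_c b) = (7.58 − 1.68) × 60/(0.85 × 3 × 11.8) = 11.765 in.
c = a/β₁ = 11.765/0.85 = 13.841 in; ε'_s = 0.003(c − d')/c = 0.0025 ≥ ε_y = 0.0021, so the compression steel yields.
M_n = (A_s − A'_s) f_y (d − a/2) + A'_s f_y (d − d') = 354 × (28.6 − 5.8825) + 100.8 × (28.6 − 2.2) = 8042.0 + 2661.1 = 10703.1 kip·in.

M_n ≈ 10700 kip·in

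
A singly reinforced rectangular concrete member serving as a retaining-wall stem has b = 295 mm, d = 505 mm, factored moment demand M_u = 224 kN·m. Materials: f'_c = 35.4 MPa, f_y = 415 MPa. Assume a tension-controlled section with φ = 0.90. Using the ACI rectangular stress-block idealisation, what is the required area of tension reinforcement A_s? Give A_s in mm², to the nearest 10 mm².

M_n = M_u/φ = 224/0.90 = 248.889 kN·m.
With M_n = 0.85 f'_c a b (d − a/2), solve the quadratic for a:
a = d − √(d² − 2M_n/(0.85 f'_c b)) = 505 − √(505² − 2 × 248.889×10⁶/(0.85 × 35.4 × 295)) = 58.97 mm.
A_s = 0.85 f'_c a b / f_y = 0.85 × 35.4 × 58.97 × 295 / 415 = 1261.3 mm².

A_s ≈ 1260 mm²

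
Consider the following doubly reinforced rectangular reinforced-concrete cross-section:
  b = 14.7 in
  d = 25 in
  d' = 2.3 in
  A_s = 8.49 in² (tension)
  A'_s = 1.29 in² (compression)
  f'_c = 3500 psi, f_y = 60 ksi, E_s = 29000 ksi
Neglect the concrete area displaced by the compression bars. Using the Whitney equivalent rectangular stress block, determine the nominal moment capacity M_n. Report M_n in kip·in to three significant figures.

M_n ≈ 10400 kip·in

Assume both steels yield.
a = (A_s − A'_s) f_y/(0.85 f'_c b) = (8.49 − 1.29) × 60/(0.85 × 3.5 × 14.7) = 9.878 in.
c = a/β₁ = 9.878/0.85 = 11.621 in; ε'_s = 0.003(c − d')/c = 0.0024 ≥ ε_y = 0.0021, so the compression steel yields.
M_n = (A_s − A'_s) f_y (d − a/2) + A'_s f_y (d − d') = 432 × (25 − 4.939) + 77.4 × (25 − 2.3) = 8666.4 + 1757.0 = 10423.4 kip·in.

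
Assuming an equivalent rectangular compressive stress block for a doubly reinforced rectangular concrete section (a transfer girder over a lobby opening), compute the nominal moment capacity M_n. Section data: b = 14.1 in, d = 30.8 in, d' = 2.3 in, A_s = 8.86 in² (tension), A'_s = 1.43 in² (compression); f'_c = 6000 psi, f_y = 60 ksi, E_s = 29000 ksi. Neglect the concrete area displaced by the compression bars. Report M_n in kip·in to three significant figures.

Assume both steels yield.
a = (A_s − A'_s) f_y/(0.85 f'_c b) = (8.86 − 1.43) × 60/(0.85 × 6 × 14.1) = 6.199 in.
c = a/β₁ = 6.199/0.75 = 8.265 in; ε'_s = 0.003(c − d')/c = 0.0022 ≥ ε_y = 0.0021, so the compression steel yields.
M_n = (A_s − A'_s) f_y (d − a/2) + A'_s f_y (d − d') = 445.8 × (30.8 − 3.0995) + 85.8 × (30.8 − 2.3) = 12348.9 + 2445.3 = 14794.2 kip·in.

M_n ≈ 14800 kip·in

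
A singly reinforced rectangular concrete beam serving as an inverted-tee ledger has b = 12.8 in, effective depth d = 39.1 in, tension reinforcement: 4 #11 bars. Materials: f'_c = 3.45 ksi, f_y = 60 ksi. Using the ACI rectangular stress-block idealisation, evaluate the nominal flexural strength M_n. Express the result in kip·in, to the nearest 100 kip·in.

A_s = 4 × 1.56 = 6.24 in².
T = A_s f_y = 6.24 × 60 = 374.4 kips.
a = T/(0.85 f'_c b) = 374.4/(0.85 × 3.45 × 12.8) = 9.974 in.
M_n = T(d − a/2) = 374.4 × (39.1 − 4.987) = 12771.9 kip·in.

M_n ≈ 12800 kip·in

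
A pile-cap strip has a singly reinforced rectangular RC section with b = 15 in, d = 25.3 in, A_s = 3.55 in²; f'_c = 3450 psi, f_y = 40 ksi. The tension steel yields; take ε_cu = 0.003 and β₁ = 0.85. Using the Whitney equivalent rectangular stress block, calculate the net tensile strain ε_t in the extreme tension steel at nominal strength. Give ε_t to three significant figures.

a = A_s f_y/(0.85 f'_c b) = 3.228 in.
β₁ = 0.85, so c = a/β₁ = 3.228/0.85 = 3.798 in.
From the linear strain diagram with ε_cu = 0.003: ε_t = 0.003 (d − c)/c = 0.003 × (25.3 − 3.798)/3.798 = 0.0170.
Since ε_t ≥ 0.005, the section is tension-controlled.

ε_t ≈ 0.0170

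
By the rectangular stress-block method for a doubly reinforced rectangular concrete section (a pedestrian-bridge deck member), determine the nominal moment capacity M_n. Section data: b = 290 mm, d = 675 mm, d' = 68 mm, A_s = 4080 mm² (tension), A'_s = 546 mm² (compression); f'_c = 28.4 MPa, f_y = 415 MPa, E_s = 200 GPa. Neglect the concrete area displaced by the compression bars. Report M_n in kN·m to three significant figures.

M_n ≈ 974 kN·m

Assume both tension and compression steel yield.
Net tension couple steel: A_s − A'_s = 3534 mm².
a = (A_s − A'_s) f_y / (0.85 f'_c b) = 1466610/(0.85 × 28.4 × 290) = 209.50 mm.
c = a/β₁ = 209.50/0.847 = 247.34 mm; ε'_s = 0.003(c − d')/c = 0.0022 ≥ f_y/E_s = 0.0021, so compression steel does yield.
M_n = (A_s − A'_s) f_y (d − a/2) + A'_s f_y (d − d') = [1466610 × (675 − 104.75) + 226590 × (675 − 68)] × 10⁻⁶ = 836.33 + 137.54 = 973.87 kN·m.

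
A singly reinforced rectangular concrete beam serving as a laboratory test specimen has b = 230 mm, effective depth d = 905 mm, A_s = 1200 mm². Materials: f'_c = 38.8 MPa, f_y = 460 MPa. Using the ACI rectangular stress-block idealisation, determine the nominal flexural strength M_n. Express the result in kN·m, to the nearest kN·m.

T = A_s f_y = 1200 × 460 = 552000 N = 552 kN.
From C = T: a = T/(0.85 f'_c b) = 552000/(0.85 × 38.8 × 230) = 72.77 mm.
M_n = T(d − a/2) = 552 kN × (905 − 36.385) mm = 479.48 kN·m.

M_n ≈ 479 kN·m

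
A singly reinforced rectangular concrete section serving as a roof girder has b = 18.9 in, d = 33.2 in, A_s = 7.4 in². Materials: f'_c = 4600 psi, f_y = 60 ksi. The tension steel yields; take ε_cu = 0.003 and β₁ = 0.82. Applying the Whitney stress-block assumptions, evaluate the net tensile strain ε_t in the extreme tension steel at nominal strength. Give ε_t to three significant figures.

a = A_s f_y/(0.85 f'_c b) = 6.008 in.
β₁ = 0.82, so c = a/β₁ = 6.008/0.82 = 7.327 in.
From the linear strain diagram with ε_cu = 0.003: ε_t = 0.003 (d − c)/c = 0.003 × (33.2 − 7.327)/7.327 = 0.0106.
Since ε_t ≥ 0.005, the section is tension-controlled.

ε_t ≈ 0.0106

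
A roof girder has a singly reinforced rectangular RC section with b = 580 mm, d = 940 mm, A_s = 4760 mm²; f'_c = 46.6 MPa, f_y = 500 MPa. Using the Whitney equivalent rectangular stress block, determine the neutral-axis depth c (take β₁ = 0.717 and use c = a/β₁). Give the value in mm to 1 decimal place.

c ≈ 144.5 mm

T = A_s f_y = 4760 × 500 = 2380000 N = 2380 kN.
Setting C = 0.85 f'_c a b equal to T: a = 2380000/(0.85 × 46.6 × 580) = 103.596 mm.
With β₁ = 0.717, c = a/β₁ = 103.596/0.717 = 144.5 mm.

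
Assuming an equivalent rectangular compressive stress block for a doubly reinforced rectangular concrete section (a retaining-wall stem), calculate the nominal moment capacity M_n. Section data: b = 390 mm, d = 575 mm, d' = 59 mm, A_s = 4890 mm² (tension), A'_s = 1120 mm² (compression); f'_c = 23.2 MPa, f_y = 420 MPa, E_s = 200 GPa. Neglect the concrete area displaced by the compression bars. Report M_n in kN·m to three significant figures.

Assume both tension and compression steel yield.
Net tension couple steel: A_s − A'_s = 3770 mm².
a = (A_s − A'_s) f_y / (0.85 f'_c b) = 1583400/(0.85 × 23.2 × 390) = 205.88 mm.
c = a/β₁ = 205.88/0.85 = 242.21 mm; ε'_s = 0.003(c − d')/c = 0.0023 ≥ f_y/E_s = 0.0021, so compression steel does yield.
M_n = (A_s − A'_s) f_y (d − a/2) + A'_s f_y (d − d') = [1583400 × (575 − 102.94) + 470400 × (575 − 59)] × 10⁻⁶ = 747.46 + 242.73 = 990.19 kN·m.

M_n ≈ 990 kN·m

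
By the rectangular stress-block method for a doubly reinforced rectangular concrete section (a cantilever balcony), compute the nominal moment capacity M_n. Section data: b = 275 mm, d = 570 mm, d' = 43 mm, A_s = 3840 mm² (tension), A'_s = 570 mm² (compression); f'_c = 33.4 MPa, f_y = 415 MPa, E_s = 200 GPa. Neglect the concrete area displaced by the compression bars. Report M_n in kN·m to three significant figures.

M_n ≈ 780 kN·m

Assume both tension and compression steel yield.
Net tension couple steel: A_s − A'_s = 3270 mm².
a = (A_s − A'_s) f_y / (0.85 f'_c b) = 1357050/(0.85 × 33.4 × 275) = 173.82 mm.
c = a/β₁ = 173.82/0.811 = 214.33 mm; ε'_s = 0.003(c − d')/c = 0.0024 ≥ f_y/E_s = 0.0021, so compression steel does yield.
M_n = (A_s − A'_s) f_y (d − a/2) + A'_s f_y (d − d') = [1357050 × (570 − 86.91) + 236550 × (570 − 43)] × 10⁻⁶ = 655.58 + 124.66 = 780.24 kN·m.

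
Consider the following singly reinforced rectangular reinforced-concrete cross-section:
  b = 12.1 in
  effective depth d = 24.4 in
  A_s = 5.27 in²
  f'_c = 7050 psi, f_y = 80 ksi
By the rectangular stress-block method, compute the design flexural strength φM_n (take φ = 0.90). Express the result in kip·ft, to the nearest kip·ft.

T = A_s f_y = 5.27 × 80 = 421.6 kips.
a = T/(0.85 f'_c b) = 421.6/(0.85 × 7.05 × 12.1) = 5.814 in.
M_n = T(d − a/2) = 421.6 × (24.4 − 2.907) = 9061.4 kip·in = 9061.4/12 = 755.12 kip·ft.
φM_n = 0.90 × 755.12 = 679.61 kip·ft.

φM_n ≈ 680 kip·ft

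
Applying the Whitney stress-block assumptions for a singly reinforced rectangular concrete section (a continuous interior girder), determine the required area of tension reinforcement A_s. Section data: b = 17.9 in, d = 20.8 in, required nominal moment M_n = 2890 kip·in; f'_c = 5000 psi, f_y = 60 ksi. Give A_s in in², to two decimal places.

A_s ≈ 2.43 in²

From M_n = 0.85 f'_c a b (d − a/2):
a = d − √(d² − 2M_n/(0.85 f'_c b)) = 20.8 − √(20.8² − 2 × 2890/(0.85 × 5 × 17.9)) = 1.914 in.
A_s = 0.85 f'_c a b / f_y = 0.85 × 5 × 1.914 × 17.9 / 60 = 2.427 in².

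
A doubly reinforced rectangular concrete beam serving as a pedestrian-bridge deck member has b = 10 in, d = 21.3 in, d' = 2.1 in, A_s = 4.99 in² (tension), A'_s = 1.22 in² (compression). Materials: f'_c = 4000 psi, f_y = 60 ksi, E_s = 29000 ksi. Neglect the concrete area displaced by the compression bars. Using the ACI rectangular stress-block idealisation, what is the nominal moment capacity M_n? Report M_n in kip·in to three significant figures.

Assume both steels yield.
a = (A_s − A'_s) f_y/(0.85 f'_c b) = (4.99 − 1.22) × 60/(0.85 × 4 × 10) = 6.653 in.
c = a/β₁ = 6.653/0.85 = 7.827 in; ε'_s = 0.003(c − d')/c = 0.0022 ≥ ε_y = 0.0021, so the compression steel yields.
M_n = (A_s − A'_s) f_y (d − a/2) + A'_s f_y (d − d') = 226.2 × (21.3 − 3.3265) + 73.2 × (21.3 − 2.1) = 4065.6 + 1405.4 = 5471.0 kip·in.

M_n ≈ 5470 kip·in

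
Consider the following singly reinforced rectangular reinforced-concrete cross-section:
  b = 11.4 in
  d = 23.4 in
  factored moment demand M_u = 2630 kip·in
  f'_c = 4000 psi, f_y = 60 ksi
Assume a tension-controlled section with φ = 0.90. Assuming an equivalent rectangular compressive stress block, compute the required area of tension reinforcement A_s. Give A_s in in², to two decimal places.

A_s ≈ 2.25 in²

M_n = M_u/φ = 2630/0.90 = 2922.22 kip·in.
From M_n = 0.85 f'_c a b (d − a/2):
a = d − √(d² − 2M_n/(0.85 f'_c b)) = 23.4 − √(23.4² − 2 × 2922.22/(0.85 × 4 × 11.4)) = 3.481 in.
A_s = 0.85 f'_c a b / f_y = 0.85 × 4 × 3.481 × 11.4 / 60 = 2.249 in².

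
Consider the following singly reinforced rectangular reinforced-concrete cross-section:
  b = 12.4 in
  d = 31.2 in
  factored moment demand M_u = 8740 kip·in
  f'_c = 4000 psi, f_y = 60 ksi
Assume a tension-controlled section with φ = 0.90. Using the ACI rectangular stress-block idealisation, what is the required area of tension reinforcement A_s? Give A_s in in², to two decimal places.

M_n = M_u/φ = 8740/0.90 = 9711.11 kip·in.
From M_n = 0.85 f'_c a b (d − a/2):
a = d − √(d² − 2M_n/(0.85 f'_c b)) = 31.2 − √(31.2² − 2 × 9711.11/(0.85 × 4 × 12.4)) = 8.556 in.
A_s = 0.85 f'_c a b / f_y = 0.85 × 4 × 8.556 × 12.4 / 60 = 6.012 in².

A_s ≈ 6.01 in²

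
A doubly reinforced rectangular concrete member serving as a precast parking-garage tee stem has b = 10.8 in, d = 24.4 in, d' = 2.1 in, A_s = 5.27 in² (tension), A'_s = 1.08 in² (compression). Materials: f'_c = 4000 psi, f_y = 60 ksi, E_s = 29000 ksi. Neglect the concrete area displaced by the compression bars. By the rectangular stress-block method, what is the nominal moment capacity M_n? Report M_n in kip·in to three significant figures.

M_n ≈ 6720 kip·in

Assume both steels yield.
a = (A_s − A'_s) f_y/(0.85 f'_c b) = (5.27 − 1.08) × 60/(0.85 × 4 × 10.8) = 6.846 in.
c = a/β₁ = 6.846/0.85 = 8.054 in; ε'_s = 0.003(c − d')/c = 0.0022 ≥ ε_y = 0.0021, so the compression steel yields.
M_n = (A_s − A'_s) f_y (d − a/2) + A'_s f_y (d − d') = 251.4 × (24.4 − 3.423) + 64.8 × (24.4 − 2.1) = 5273.6 + 1445.0 = 6718.6 kip·in.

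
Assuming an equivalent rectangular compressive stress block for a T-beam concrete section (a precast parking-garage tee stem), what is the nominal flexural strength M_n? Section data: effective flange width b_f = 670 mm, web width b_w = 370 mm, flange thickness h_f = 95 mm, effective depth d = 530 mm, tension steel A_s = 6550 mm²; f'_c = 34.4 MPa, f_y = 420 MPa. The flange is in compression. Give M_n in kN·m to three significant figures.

Tension: T = A_s f_y = 6550 × 420 = 2751000 N.
Try a within the flange: a = T/(0.85 f'_c b_f) = 2751000/(0.85 × 34.4 × 670) = 140.42 mm.
a = 140.42 > h_f = 95 mm: the block extends into the web. Split into flange-overhang and web parts.
C_f = 0.85 f'_c (b_f − b_w) h_f = 0.85 × 34.4 × (670 − 370) × 95 = 833340 N.
Remaining web compression depth: a_w = (T − C_f)/(0.85 f'_c b_w) = (2751000 − 833340)/(0.85 × 34.4 × 370) = 177.25 mm.
M_n = C_f(d − h_f/2) + (T − C_f)(d − a_w/2) = 833340 × (530 − 47.5) + 1917660 × (530 − 88.625) = 402.09 + 846.41 = 1248.50 × 10⁶ N·mm.
M_n = 1248.50 kN·m.

M_n ≈ 1250 kN·m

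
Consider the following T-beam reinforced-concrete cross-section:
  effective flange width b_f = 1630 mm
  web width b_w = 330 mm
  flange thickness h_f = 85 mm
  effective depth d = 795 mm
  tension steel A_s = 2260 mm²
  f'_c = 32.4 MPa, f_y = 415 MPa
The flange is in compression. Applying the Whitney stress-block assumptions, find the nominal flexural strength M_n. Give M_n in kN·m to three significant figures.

Tension: T = A_s f_y = 2260 × 415 = 937900 N.
Try a within the flange: a = T/(0.85 f'_c b_f) = 937900/(0.85 × 32.4 × 1630) = 20.89 mm.
Since a = 20.89 ≤ h_f = 85 mm, the stress block lies entirely in the flange; analyse as a rectangular beam of width b_f.
M_n = T(d − a/2) = 937900 × (795 − 10.445) = 735.83 × 10⁶ N·mm.
M_n = 735.83 kN·m.

M_n ≈ 736 kN·m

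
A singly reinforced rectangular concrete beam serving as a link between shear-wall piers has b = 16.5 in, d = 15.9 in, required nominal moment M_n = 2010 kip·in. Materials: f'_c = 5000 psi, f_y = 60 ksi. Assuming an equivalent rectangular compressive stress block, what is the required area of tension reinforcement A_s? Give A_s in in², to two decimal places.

From M_n = 0.85 f'_c a b (d − a/2):
a = d − √(d² − 2M_n/(0.85 f'_c b)) = 15.9 − √(15.9² − 2 × 2010/(0.85 × 5 × 16.5)) = 1.918 in.
A_s = 0.85 f'_c a b / f_y = 0.85 × 5 × 1.918 × 16.5 / 60 = 2.242 in².

A_s ≈ 2.24 in²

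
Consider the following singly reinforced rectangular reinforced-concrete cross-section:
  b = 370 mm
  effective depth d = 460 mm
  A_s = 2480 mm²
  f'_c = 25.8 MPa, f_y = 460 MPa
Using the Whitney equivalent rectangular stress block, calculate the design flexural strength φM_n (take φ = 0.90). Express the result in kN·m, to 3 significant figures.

T = A_s f_y = 2480 × 460 = 1140800 N = 1140.8 kN.
From C = T: a = T/(0.85 f'_c b) = 1140800/(0.85 × 25.8 × 370) = 140.59 mm.
M_n = T(d − a/2) = 1140.8 kN × (460 − 70.295) mm = 444.58 kN·m.
φM_n = 0.90 × 444.58 = 400.12 kN·m.

φM_n ≈ 400 kN·m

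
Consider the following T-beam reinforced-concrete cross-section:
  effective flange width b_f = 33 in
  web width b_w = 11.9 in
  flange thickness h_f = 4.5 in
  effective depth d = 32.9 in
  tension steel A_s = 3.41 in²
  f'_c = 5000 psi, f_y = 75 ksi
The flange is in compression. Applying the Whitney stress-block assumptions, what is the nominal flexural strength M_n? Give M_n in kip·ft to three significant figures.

Tension: T = A_s f_y = 3.41 × 75 = 255.75 kips.
Try a within the flange: a = T/(0.85 f'_c b_f) = 255.75/(0.85 × 5 × 33) = 1.824 in.
Since a = 1.824 ≤ h_f = 4.5 in, the stress block lies entirely in the flange; analyse as a rectangular beam of width b_f.
M_n = T(d − a/2) = 255.75 × (32.9 − 0.912) = 8180.9 kip·in.
M_n = 8180.9/12 = 681.74 kip·ft.

M_n ≈ 682 kip·ft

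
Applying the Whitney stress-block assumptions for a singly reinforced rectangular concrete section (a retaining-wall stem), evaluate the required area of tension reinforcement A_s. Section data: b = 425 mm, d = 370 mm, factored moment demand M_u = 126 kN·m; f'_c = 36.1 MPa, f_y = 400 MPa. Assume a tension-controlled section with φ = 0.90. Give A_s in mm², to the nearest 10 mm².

M_n = M_u/φ = 126/0.90 = 140 kN·m.
With M_n = 0.85 f'_c a b (d − a/2), solve the quadratic for a:
a = d − √(d² − 2M_n/(0.85 f'_c b)) = 370 − √(370² − 2 × 140×10⁶/(0.85 × 36.1 × 425)) = 30.25 mm.
A_s = 0.85 f'_c a b / f_y = 0.85 × 36.1 × 30.25 × 425 / 400 = 986.2 mm².

A_s ≈ 990 mm²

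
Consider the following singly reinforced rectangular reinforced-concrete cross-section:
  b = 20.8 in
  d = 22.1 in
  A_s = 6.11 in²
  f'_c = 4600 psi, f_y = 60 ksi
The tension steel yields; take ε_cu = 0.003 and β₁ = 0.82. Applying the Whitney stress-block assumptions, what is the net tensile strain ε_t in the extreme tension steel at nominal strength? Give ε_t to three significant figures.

a = A_s f_y/(0.85 f'_c b) = 4.508 in.
β₁ = 0.82, so c = a/β₁ = 4.508/0.82 = 5.498 in.
From the linear strain diagram with ε_cu = 0.003: ε_t = 0.003 (d − c)/c = 0.003 × (22.1 − 5.498)/5.498 = 0.00906.
Since ε_t ≥ 0.005, the section is tension-controlled.

ε_t ≈ 0.00906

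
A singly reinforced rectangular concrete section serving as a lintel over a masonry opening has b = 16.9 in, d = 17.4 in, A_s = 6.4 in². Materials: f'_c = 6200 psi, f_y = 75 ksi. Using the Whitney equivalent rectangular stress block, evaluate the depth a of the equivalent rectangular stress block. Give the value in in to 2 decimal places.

T = A_s f_y = 6.4 × 75 = 480 kips.
a = T/(0.85 f'_c b) = 480/(0.85 × 6.2 × 16.9) = 5.39 in.

a ≈ 5.39 in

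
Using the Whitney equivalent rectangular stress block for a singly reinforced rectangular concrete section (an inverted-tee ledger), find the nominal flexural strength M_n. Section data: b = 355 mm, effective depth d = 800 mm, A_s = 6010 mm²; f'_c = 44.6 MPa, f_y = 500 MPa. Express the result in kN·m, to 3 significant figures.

M_n ≈ 2070 kN·m

T = A_s f_y = 6010 × 500 = 3005000 N = 3005 kN.
From C = T: a = T/(0.85 f'_c b) = 3005000/(0.85 × 44.6 × 355) = 223.29 mm.
M_n = T(d − a/2) = 3005 kN × (800 − 111.645) mm = 2068.51 kN·m.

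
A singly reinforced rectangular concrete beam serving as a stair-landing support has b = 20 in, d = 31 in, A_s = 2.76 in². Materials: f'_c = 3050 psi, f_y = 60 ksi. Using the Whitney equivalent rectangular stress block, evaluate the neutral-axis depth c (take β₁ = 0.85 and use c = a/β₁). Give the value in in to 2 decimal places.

c ≈ 3.76 in

T = A_s f_y = 2.76 × 60 = 165.6 kips.
a = T/(0.85 f'_c b) = 165.6/(0.85 × 3.05 × 20) = 3.1938 in.
With β₁ = 0.85, c = a/β₁ = 3.1938/0.85 = 3.76 in.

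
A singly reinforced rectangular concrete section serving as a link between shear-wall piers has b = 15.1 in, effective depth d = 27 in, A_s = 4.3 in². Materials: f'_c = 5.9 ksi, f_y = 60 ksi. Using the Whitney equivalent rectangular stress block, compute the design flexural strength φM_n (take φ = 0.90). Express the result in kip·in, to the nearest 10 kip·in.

φM_n ≈ 5870 kip·in

T = A_s f_y = 4.3 × 60 = 258 kips.
a = T/(0.85 f'_c b) = 258/(0.85 × 5.9 × 15.1) = 3.407 in.
M_n = T(d − a/2) = 258 × (27 − 1.7035) = 6526.5 kip·in.
φM_n = 0.90 × 6526.5 = 5873.9 kip·in.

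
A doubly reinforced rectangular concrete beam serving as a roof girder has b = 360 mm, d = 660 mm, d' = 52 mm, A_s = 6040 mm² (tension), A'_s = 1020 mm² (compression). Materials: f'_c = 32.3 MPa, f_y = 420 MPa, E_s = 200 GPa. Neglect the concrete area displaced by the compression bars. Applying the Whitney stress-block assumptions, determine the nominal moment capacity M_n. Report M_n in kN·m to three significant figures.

Assume both tension and compression steel yield.
Net tension couple steel: A_s − A'_s = 5020 mm².
a = (A_s − A'_s) f_y / (0.85 f'_c b) = 2108400/(0.85 × 32.3 × 360) = 213.32 mm.
c = a/β₁ = 213.32/0.819 = 260.46 mm; ε'_s = 0.003(c − d')/c = 0.0024 ≥ f_y/E_s = 0.0021, so compression steel does yield.
M_n = (A_s − A'_s) f_y (d − a/2) + A'_s f_y (d − d') = [2108400 × (660 − 106.66) + 428400 × (660 − 52)] × 10⁻⁶ = 1166.66 + 260.47 = 1427.13 kN·m.

M_n ≈ 1430 kN·m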